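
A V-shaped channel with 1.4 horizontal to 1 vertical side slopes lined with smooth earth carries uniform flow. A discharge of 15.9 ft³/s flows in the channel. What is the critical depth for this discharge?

y_c = 1.52 ft

At critical depth, Q² T / (g A³) = 1, i.e. A³/T = Q²/g = 15.9²/32.2 = 7.851.
Try y = 1.69 ft: A³/T = 13.51 — too large.
Try y = 1.52 ft: A³/T = 7.951 — close enough.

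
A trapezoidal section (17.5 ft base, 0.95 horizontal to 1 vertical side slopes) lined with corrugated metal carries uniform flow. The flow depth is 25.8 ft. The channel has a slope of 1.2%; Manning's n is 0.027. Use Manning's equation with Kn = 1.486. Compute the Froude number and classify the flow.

supercritical

With bottom width b = 17.5 ft and side slope z = 0.95: A = (b + zy)y = (17.5 + 0.95×25.8)×25.8 = 1084 ft²; P = b + 2y√(1+z²) = 17.5 + 2×25.8×1.379 = 88.67 ft.
Hydraulic radius R = A/P = 1084/88.67 = 12.22 ft.
V = (1.486/n) R^(2/3) √S = (1.486/0.027) × 12.22^(2/3) × √0.012 = 31.99 ft/s. Hydraulic depth D_h = A/T = 1084/66.52 = 16.29 ft.
Froude number Fr = V/√(g·D_h) = 31.99/√(32.2×16.29) = 1.4, which is greater than 1, so the flow is supercritical.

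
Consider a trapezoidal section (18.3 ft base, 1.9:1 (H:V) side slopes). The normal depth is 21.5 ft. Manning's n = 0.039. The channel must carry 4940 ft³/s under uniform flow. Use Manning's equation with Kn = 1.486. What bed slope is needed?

With bottom width b = 18.3 ft and side slope z = 1.9: A = (b + zy)y = (18.3 + 1.9×21.5)×21.5 = 1272 ft²; P = b + 2y√(1+z²) = 18.3 + 2×21.5×2.147 = 110.6 ft.
Hydraulic radius R = A/P = 1272/110.6 = 11.5 ft.
From Manning's equation, S = [nQ / (1.486 A R^(2/3))]² = [0.039 × 4940 / (1.486 × 1272 × 11.5^(2/3))]² = 0.000401.

S = 0.000401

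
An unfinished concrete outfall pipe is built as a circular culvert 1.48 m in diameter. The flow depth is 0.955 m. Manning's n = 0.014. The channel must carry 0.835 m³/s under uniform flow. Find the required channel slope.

For a circular section of diameter D = 1.48 m at depth y = 0.955 m, the central angle is θ = 2 arccos(1 − 2y/D) = 3.731 rad. Then A = (D²/8)(θ − sin θ) = 1.174 m² and P = Dθ/2 = 2.761 m.
Hydraulic radius R = A/P = 1.174/2.761 = 0.4251 m.
From Manning's equation, S = [nQ / (1 A R^(2/3))]² = [0.014 × 0.835 / (1 × 1.174 × 0.4251^(2/3))]² = 0.00031.

S = 0.00031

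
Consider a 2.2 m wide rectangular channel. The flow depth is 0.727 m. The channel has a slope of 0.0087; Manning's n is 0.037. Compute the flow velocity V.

V = 1.45 m/s

Flow area A = b·y = 2.2 × 0.727 = 1.599 m². Wetted perimeter P = b + 2y = 2.2 + 2×0.727 = 3.654 m.
Hydraulic radius R = A/P = 1.599/3.654 = 0.4377 m.
From Manning's equation, V = (1/n) R^(2/3) S^(1/2) = (1/0.037) × 0.4377^(2/3) × 0.0087^(1/2) = 1.45 m/s.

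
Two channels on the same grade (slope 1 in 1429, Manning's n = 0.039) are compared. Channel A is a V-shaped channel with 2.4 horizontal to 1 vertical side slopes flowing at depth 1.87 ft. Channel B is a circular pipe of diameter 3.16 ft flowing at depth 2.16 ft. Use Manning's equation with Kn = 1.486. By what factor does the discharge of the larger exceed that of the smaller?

1.4

Channel A: For a triangular section with side slope z = 2.4: A = zy² = 2.4×1.87² = 8.393 ft²; P = 2y√(1+z²) = 2×1.87×2.6 = 9.724 ft. Hydraulic radius R = A/P = 8.393/9.724 = 0.8631 ft. Q_A = (1.486/0.039)·8.393·0.8631^(2/3)·√0.0006998 = 7.668 ft³/s.
Channel B: For a circular section of diameter D = 3.16 ft at depth y = 2.16 ft, the central angle is θ = 2 arccos(1 − 2y/D) = 3.893 rad. Then A = (D²/8)(θ − sin θ) = 5.712 ft² and P = Dθ/2 = 6.151 ft. Hydraulic radius R = A/P = 5.712/6.151 = 0.9286 ft. Q_B = (1.486/0.039)·5.712·0.9286^(2/3)·√0.0006998 = 5.48 ft³/s.
The larger discharge is 7.668 ft³/s and the smaller is 5.48 ft³/s; the ratio is 1.4.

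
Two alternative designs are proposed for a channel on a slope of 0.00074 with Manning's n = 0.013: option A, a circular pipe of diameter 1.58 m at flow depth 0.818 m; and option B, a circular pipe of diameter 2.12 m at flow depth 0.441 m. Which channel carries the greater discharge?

Channel A: For a circular section of diameter D = 1.58 m at depth y = 0.818 m, the central angle is θ = 2 arccos(1 − 2y/D) = 3.212 rad. Then A = (D²/8)(θ − sin θ) = 1.025 m² and P = Dθ/2 = 2.538 m. Hydraulic radius R = A/P = 1.025/2.538 = 0.4037 m. Q_A = (1/0.013)·1.025·0.4037^(2/3)·√0.00074 = 1.171 m³/s.
Channel B: For a circular section of diameter D = 2.12 m at depth y = 0.441 m, the central angle is θ = 2 arccos(1 − 2y/D) = 1.894 rad. Then A = (D²/8)(θ − sin θ) = 0.5316 m² and P = Dθ/2 = 2.008 m. Hydraulic radius R = A/P = 0.5316/2.008 = 0.2647 m. Q_B = (1/0.013)·0.5316·0.2647^(2/3)·√0.00074 = 0.4587 m³/s.
Q_A = 1.171 m³/s vs Q_B = 0.4587 m³/s, so channel A carries more.

channel A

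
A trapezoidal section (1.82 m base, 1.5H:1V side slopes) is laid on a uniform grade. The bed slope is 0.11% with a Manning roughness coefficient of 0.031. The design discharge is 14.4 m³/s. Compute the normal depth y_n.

Manning's equation rearranged: A R^(2/3) = nQ / (1·√S) = 0.031 × 14.4 / (√0.0011) = 13.46.
Try y = 2.72 m: A R^(2/3) = 19.89 — high.
Try y = 2 m: A R^(2/3) = 10.07 — low.
Try y = 2.28 m: A R^(2/3) = 13.42 — close enough.

y_n = 2.28 m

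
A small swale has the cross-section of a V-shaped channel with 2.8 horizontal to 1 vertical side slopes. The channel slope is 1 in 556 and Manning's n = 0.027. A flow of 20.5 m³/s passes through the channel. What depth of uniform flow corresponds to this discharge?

Manning's equation rearranged: A R^(2/3) = nQ / (1·√S) = 0.027 × 20.5 / (√0.001799) = 13.05.
Trying y = 1.57 m: A R^(2/3) = 5.643 — low.
Trying y = 2.45 m: A R^(2/3) = 18.49 — high.
Trying y = 2.15 m: A R^(2/3) = 13.05 — ≈ 13.05.

y_n = 2.15 m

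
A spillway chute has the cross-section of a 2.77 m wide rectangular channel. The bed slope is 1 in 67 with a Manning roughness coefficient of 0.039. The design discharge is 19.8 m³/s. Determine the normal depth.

Manning's equation rearranged: A R^(2/3) = nQ / (1·√S) = 0.039 × 19.8 / (√0.01493) = 6.321.
Trying y = 2.86 m: A R^(2/3) = 7.565 — high.
Trying y = 1.75 m: A R^(2/3) = 4.083 — low.
Trying y = 2.47 m: A R^(2/3) = 6.318 — ≈ 6.321.

y_n = 2.47 m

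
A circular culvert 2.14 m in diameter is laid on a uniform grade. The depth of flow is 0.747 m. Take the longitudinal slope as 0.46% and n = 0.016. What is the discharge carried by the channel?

For a circular section of diameter D = 2.14 m at depth y = 0.747 m, the central angle is θ = 2 arccos(1 − 2y/D) = 2.528 rad. Then A = (D²/8)(θ − sin θ) = 1.118 m² and P = Dθ/2 = 2.705 m.
Hydraulic radius R = A/P = 1.118/2.705 = 0.4132 m.
Manning's equation: Q = (1/n) A R^(2/3) S^(1/2) = (1/0.016) × 1.118 × 0.4132^(2/3) × 0.0046^(1/2) = 2.63 m³/s.

Q = 2.63 m³/s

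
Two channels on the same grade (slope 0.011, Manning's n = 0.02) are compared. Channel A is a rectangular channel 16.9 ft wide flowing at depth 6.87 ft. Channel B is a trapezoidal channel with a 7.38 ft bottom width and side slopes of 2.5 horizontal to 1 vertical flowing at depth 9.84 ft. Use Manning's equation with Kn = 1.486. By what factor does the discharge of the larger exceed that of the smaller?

Channel A: Flow area A = b·y = 16.9 × 6.87 = 116.1 ft². Wetted perimeter P = b + 2y = 16.9 + 2×6.87 = 30.64 ft. Hydraulic radius R = A/P = 116.1/30.64 = 3.789 ft. Q_A = (1.486/0.02)·116.1·3.789^(2/3)·√0.011 = 2199 ft³/s.
Channel B: With bottom width b = 7.38 ft and side slope z = 2.5: A = (b + zy)y = (7.38 + 2.5×9.84)×9.84 = 314.7 ft²; P = b + 2y√(1+z²) = 7.38 + 2×9.84×2.693 = 60.37 ft. Hydraulic radius R = A/P = 314.7/60.37 = 5.213 ft. Q_B = (1.486/0.02)·314.7·5.213^(2/3)·√0.011 = 7372 ft³/s.
The larger discharge is 7372 ft³/s and the smaller is 2199 ft³/s; the ratio is 3.35.

3.35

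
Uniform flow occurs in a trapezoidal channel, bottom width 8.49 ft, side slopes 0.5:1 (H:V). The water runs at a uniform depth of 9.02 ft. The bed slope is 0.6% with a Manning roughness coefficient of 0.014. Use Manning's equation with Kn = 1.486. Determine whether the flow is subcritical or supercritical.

With bottom width b = 8.49 ft and side slope z = 0.5: A = (b + zy)y = (8.49 + 0.5×9.02)×9.02 = 117.3 ft²; P = b + 2y√(1+z²) = 8.49 + 2×9.02×1.118 = 28.66 ft.
Hydraulic radius R = A/P = 117.3/28.66 = 4.092 ft.
V = (1.486/n) R^(2/3) √S = (1.486/0.014) × 4.092^(2/3) × √0.006 = 21.03 ft/s. Hydraulic depth D_h = A/T = 117.3/17.51 = 6.697 ft.
Froude number Fr = V/√(g·D_h) = 21.03/√(32.2×6.697) = 1.43, which is greater than 1, so the flow is supercritical.

supercritical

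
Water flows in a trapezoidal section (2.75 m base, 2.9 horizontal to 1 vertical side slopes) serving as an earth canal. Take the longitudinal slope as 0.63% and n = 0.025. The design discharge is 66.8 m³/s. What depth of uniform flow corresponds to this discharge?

Manning's equation rearranged: A R^(2/3) = nQ / (1·√S) = 0.025 × 66.8 / (√0.0063) = 21.04.
At y = 2.28 m: A R^(2/3) = 25.1 — over.
At y = 1.48 m: A R^(2/3) = 9.578 — short.
At y = 2.11 m: A R^(2/3) = 21.04 — close enough.

y_n = 2.11 m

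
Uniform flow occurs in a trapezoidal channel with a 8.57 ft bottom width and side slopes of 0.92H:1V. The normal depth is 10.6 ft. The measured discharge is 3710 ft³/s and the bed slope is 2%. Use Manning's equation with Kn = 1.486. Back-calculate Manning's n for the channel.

With bottom width b = 8.57 ft and side slope z = 0.92: A = (b + zy)y = (8.57 + 0.92×10.6)×10.6 = 194.2 ft²; P = b + 2y√(1+z²) = 8.57 + 2×10.6×1.359 = 37.38 ft.
Hydraulic radius R = A/P = 194.2/37.38 = 5.196 ft.
Rearranging Manning's equation: n = (1.486/Q) A R^(2/3) S^(1/2) = (1.486/3710) × 194.2 × 5.196^(2/3) × √0.02 = 0.033.

n = 0.033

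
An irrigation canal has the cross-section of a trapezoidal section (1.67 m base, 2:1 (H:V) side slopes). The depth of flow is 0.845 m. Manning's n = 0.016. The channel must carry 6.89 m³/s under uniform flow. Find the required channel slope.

S = 0.0036

With bottom width b = 1.67 m and side slope z = 2: A = (b + zy)y = (1.67 + 2×0.845)×0.845 = 2.839 m²; P = b + 2y√(1+z²) = 1.67 + 2×0.845×2.236 = 5.449 m.
Hydraulic radius R = A/P = 2.839/5.449 = 0.5211 m.
From Manning's equation, S = [nQ / (1 A R^(2/3))]² = [0.016 × 6.89 / (1 × 2.839 × 0.5211^(2/3))]² = 0.0036.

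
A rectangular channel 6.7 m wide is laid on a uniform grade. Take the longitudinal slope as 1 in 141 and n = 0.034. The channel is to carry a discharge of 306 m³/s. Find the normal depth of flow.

y_n = 9.99 m

Manning's equation rearranged: A R^(2/3) = nQ / (1·√S) = 0.034 × 306 / (√0.007092) = 123.5.
Trying y = 8.1 m: A R^(2/3) = 96.47 — too small.
Trying y = 11 m: A R^(2/3) = 138.2 — too large.
Trying y = 9.99 m: A R^(2/3) = 123.6 — ≈ 123.5.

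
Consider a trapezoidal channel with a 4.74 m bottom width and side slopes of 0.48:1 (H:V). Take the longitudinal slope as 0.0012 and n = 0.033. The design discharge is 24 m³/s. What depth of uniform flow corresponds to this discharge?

y_n = 2.8 m

Manning's equation rearranged: A R^(2/3) = nQ / (1·√S) = 0.033 × 24 / (√0.0012) = 22.86.
Trying y = 3.22 m: A R^(2/3) = 28.87 — too large.
Trying y = 1.99 m: A R^(2/3) = 13.07 — too small.
Trying y = 2.8 m: A R^(2/3) = 22.87 — matches.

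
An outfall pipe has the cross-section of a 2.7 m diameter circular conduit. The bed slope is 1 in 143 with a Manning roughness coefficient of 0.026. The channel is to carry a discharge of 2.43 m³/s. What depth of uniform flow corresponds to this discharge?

Manning's equation rearranged: A R^(2/3) = nQ / (1·√S) = 0.026 × 2.43 / (√0.006993) = 0.7555.
At y = 0.869 m: A R^(2/3) = 0.9879 — over.
At y = 0.624 m: A R^(2/3) = 0.5161 — short.
At y = 0.757 m: A R^(2/3) = 0.7564 — close enough.

y_n = 0.757 m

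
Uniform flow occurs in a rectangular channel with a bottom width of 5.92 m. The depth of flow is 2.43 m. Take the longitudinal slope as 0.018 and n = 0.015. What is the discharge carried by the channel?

Flow area A = b·y = 5.92 × 2.43 = 14.39 m². Wetted perimeter P = b + 2y = 5.92 + 2×2.43 = 10.78 m.
Hydraulic radius R = A/P = 14.39/10.78 = 1.334 m.
Manning's equation: Q = (1/n) A R^(2/3) S^(1/2) = (1/0.015) × 14.39 × 1.334^(2/3) × 0.018^(1/2) = 156 m³/s.

Q = 156 m³/s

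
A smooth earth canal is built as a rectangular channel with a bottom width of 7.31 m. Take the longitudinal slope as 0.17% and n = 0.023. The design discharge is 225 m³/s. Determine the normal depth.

y_n = 9.07 m

Manning's equation rearranged: A R^(2/3) = nQ / (1·√S) = 0.023 × 225 / (√0.0017) = 125.5.
At y = 7.47 m: A R^(2/3) = 99.35 — low.
At y = 10.3 m: A R^(2/3) = 145.9 — high.
At y = 9.07 m: A R^(2/3) = 125.5 — close enough.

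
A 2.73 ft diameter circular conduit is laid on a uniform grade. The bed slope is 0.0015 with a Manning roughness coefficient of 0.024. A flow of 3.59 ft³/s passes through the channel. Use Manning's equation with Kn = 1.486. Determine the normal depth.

Manning's equation rearranged: A R^(2/3) = nQ / (1.486·√S) = 0.024 × 3.59 / (1.486 × √0.0015) = 1.497.
Trying y = 0.897 ft: A R^(2/3) = 1.058 — too small.
Trying y = 1.25 ft: A R^(2/3) = 1.949 — too large.
Trying y = 1.08 ft: A R^(2/3) = 1.498 — matches.

y_n = 1.08 ft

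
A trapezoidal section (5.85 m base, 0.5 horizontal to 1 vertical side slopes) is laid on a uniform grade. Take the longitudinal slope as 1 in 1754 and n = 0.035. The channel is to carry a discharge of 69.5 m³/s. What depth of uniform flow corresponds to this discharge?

Manning's equation rearranged: A R^(2/3) = nQ / (1·√S) = 0.035 × 69.5 / (√0.0005701) = 101.9.
Try y = 4.4 m: A R^(2/3) = 60.96 — too small.
Try y = 7.43 m: A R^(2/3) = 153.2 — too large.
Try y = 5.92 m: A R^(2/3) = 101.9 — close enough.

y_n = 5.92 m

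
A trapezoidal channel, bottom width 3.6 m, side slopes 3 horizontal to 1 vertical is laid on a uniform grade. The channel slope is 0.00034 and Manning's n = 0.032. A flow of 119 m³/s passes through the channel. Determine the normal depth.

y_n = 5.32 m

Manning's equation rearranged: A R^(2/3) = nQ / (1·√S) = 0.032 × 119 / (√0.00034) = 206.5.
Trying y = 4.4 m: A R^(2/3) = 130.7 — low.
Trying y = 6.56 m: A R^(2/3) = 344.4 — high.
Trying y = 5.32 m: A R^(2/3) = 206.4 — matches.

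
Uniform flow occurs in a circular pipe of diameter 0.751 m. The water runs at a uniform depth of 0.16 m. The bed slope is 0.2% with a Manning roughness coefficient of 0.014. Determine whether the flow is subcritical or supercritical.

subcritical

For a circular section of diameter D = 0.751 m at depth y = 0.16 m, the central angle is θ = 2 arccos(1 − 2y/D) = 1.919 rad. Then A = (D²/8)(θ − sin θ) = 0.06903 m² and P = Dθ/2 = 0.7206 m.
Hydraulic radius R = A/P = 0.06903/0.7206 = 0.09579 m.
V = (1/n) R^(2/3) √S = (1/0.014) × 0.09579^(2/3) × √0.002 = 0.6688 m/s. Hydraulic depth D_h = A/T = 0.06903/0.615 = 0.1122 m.
Froude number Fr = V/√(g·D_h) = 0.6688/√(9.81×0.1122) = 0.637, which is less than 1, so the flow is subcritical.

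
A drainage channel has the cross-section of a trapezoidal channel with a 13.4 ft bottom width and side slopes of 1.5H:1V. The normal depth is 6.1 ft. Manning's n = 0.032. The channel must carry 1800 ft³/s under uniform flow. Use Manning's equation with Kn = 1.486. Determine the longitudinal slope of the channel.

S = 0.013

With bottom width b = 13.4 ft and side slope z = 1.5: A = (b + zy)y = (13.4 + 1.5×6.1)×6.1 = 137.6 ft²; P = b + 2y√(1+z²) = 13.4 + 2×6.1×1.803 = 35.39 ft.
Hydraulic radius R = A/P = 137.6/35.39 = 3.886 ft.
From Manning's equation, S = [nQ / (1.486 A R^(2/3))]² = [0.032 × 1800 / (1.486 × 137.6 × 3.886^(2/3))]² = 0.013.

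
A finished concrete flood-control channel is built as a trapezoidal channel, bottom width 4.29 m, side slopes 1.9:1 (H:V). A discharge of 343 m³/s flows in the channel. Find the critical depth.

y_c = 4.81 m

At critical depth, Q² T / (g A³) = 1, i.e. A³/T = Q²/g = 343²/9.81 = 11990.
Try y = 3.56 m: A³/T = 3420 — short.
Try y = 4.81 m: A³/T = 11940 — ≈ 11990.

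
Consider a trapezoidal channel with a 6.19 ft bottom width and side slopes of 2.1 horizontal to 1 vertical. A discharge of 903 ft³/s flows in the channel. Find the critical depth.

At critical depth, Q² T / (g A³) = 1, i.e. A³/T = Q²/g = 903²/32.2 = 25320.
Try y = 4.26 ft: A³/T = 11130 — short.
Try y = 6.16 ft: A³/T = 51010 — over.
Try y = 5.21 ft: A³/T = 25330 — close enough.

y_c = 5.21 ft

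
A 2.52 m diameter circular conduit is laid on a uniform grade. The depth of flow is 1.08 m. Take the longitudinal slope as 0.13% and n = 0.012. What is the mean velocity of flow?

For a circular section of diameter D = 2.52 m at depth y = 1.08 m, the central angle is θ = 2 arccos(1 − 2y/D) = 2.855 rad. Then A = (D²/8)(θ − sin θ) = 2.042 m² and P = Dθ/2 = 3.597 m.
Hydraulic radius R = A/P = 2.042/3.597 = 0.5676 m.
From Manning's equation, V = (1/n) R^(2/3) S^(1/2) = (1/0.012) × 0.5676^(2/3) × 0.0013^(1/2) = 2.06 m/s.

V = 2.06 m/s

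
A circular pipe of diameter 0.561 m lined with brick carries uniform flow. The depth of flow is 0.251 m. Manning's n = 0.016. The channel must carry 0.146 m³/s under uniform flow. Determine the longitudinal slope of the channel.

S = 0.00721

For a circular section of diameter D = 0.561 m at depth y = 0.251 m, the central angle is θ = 2 arccos(1 − 2y/D) = 2.931 rad. Then A = (D²/8)(θ − sin θ) = 0.1071 m² and P = Dθ/2 = 0.8221 m.
Hydraulic radius R = A/P = 0.1071/0.8221 = 0.1302 m.
From Manning's equation, S = [nQ / (1 A R^(2/3))]² = [0.016 × 0.146 / (1 × 0.1071 × 0.1302^(2/3))]² = 0.00721.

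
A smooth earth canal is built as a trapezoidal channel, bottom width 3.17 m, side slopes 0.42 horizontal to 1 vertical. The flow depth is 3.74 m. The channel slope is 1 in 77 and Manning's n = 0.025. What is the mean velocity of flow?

With bottom width b = 3.17 m and side slope z = 0.42: A = (b + zy)y = (3.17 + 0.42×3.74)×3.74 = 17.73 m²; P = b + 2y√(1+z²) = 3.17 + 2×3.74×1.085 = 11.28 m.
Hydraulic radius R = A/P = 17.73/11.28 = 1.571 m.
From Manning's equation, V = (1/n) R^(2/3) S^(1/2) = (1/0.025) × 1.571^(2/3) × 0.01299^(1/2) = 6.16 m/s.

V = 6.16 m/s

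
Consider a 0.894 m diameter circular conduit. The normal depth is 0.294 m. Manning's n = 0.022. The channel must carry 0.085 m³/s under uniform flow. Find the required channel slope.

S = 0.0012

For a circular section of diameter D = 0.894 m at depth y = 0.294 m, the central angle is θ = 2 arccos(1 − 2y/D) = 2.443 rad. Then A = (D²/8)(θ − sin θ) = 0.1798 m² and P = Dθ/2 = 1.092 m.
Hydraulic radius R = A/P = 0.1798/1.092 = 0.1647 m.
From Manning's equation, S = [nQ / (1 A R^(2/3))]² = [0.022 × 0.085 / (1 × 0.1798 × 0.1647^(2/3))]² = 0.0012.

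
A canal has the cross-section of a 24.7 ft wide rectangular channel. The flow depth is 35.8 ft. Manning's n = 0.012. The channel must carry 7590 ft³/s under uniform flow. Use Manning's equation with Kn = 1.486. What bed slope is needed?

S = 0.00025

Flow area A = b·y = 24.7 × 35.8 = 884.3 ft². Wetted perimeter P = b + 2y = 24.7 + 2×35.8 = 96.3 ft.
Hydraulic radius R = A/P = 884.3/96.3 = 9.182 ft.
From Manning's equation, S = [nQ / (1.486 A R^(2/3))]² = [0.012 × 7590 / (1.486 × 884.3 × 9.182^(2/3))]² = 0.00025.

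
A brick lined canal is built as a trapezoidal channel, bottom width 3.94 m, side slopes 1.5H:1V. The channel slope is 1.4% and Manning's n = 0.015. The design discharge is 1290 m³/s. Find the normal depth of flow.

Manning's equation rearranged: A R^(2/3) = nQ / (1·√S) = 0.015 × 1290 / (√0.014) = 163.5.
Try y = 4.63 m: A R^(2/3) = 91.4 — short.
Try y = 6.01 m: A R^(2/3) = 163.4 — matches.

y_n = 6.01 m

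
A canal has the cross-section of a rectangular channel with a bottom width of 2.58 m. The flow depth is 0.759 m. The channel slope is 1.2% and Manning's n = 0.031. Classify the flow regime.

Flow area A = b·y = 2.58 × 0.759 = 1.958 m². Wetted perimeter P = b + 2y = 2.58 + 2×0.759 = 4.098 m.
Hydraulic radius R = A/P = 1.958/4.098 = 0.4778 m.
V = (1/n) R^(2/3) √S = (1/0.031) × 0.4778^(2/3) × √0.012 = 2.16 m/s. Hydraulic depth D_h = A/T = 1.958/2.58 = 0.759 m.
Froude number Fr = V/√(g·D_h) = 2.16/√(9.81×0.759) = 0.792, which is less than 1, so the flow is subcritical.

subcritical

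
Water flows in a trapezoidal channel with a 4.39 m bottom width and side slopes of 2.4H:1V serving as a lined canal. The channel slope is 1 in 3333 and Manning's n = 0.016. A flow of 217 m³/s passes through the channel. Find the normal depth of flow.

y_n = 5.53 m

Manning's equation rearranged: A R^(2/3) = nQ / (1·√S) = 0.016 × 217 / (√0.0003) = 200.4.
Trying y = 3.85 m: A R^(2/3) = 87.41 — too small.
Trying y = 6.46 m: A R^(2/3) = 289.6 — too large.
Trying y = 5.53 m: A R^(2/3) = 200.7 — close enough.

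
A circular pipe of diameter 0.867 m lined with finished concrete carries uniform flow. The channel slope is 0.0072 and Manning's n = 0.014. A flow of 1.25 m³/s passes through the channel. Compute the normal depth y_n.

y_n = 0.687 m

Manning's equation rearranged: A R^(2/3) = nQ / (1·√S) = 0.014 × 1.25 / (√0.0072) = 0.2062.
At y = 0.596 m: A R^(2/3) = 0.1741 — too small.
At y = 0.687 m: A R^(2/3) = 0.2063 — matches.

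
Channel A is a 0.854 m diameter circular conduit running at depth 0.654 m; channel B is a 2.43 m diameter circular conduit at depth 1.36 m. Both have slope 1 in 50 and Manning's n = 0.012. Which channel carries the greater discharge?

Channel A: For a circular section of diameter D = 0.854 m at depth y = 0.654 m, the central angle is θ = 2 arccos(1 − 2y/D) = 4.263 rad. Then A = (D²/8)(θ − sin θ) = 0.4707 m² and P = Dθ/2 = 1.82 m. Hydraulic radius R = A/P = 0.4707/1.82 = 0.2586 m. Q_A = (1/0.012)·0.4707·0.2586^(2/3)·√0.02 = 2.252 m³/s.
Channel B: For a circular section of diameter D = 2.43 m at depth y = 1.36 m, the central angle is θ = 2 arccos(1 − 2y/D) = 3.381 rad. Then A = (D²/8)(θ − sin θ) = 2.67 m² and P = Dθ/2 = 4.108 m. Hydraulic radius R = A/P = 2.67/4.108 = 0.6501 m. Q_B = (1/0.012)·2.67·0.6501^(2/3)·√0.02 = 23.62 m³/s.
Q_A = 2.252 m³/s vs Q_B = 23.62 m³/s, so channel B carries more.

channel B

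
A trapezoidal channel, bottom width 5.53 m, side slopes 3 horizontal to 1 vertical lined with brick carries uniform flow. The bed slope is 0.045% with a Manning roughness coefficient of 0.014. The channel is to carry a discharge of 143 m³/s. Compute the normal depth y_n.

Manning's equation rearranged: A R^(2/3) = nQ / (1·√S) = 0.014 × 143 / (√0.00045) = 94.38.
At y = 2.91 m: A R^(2/3) = 59.89 — short.
At y = 4.23 m: A R^(2/3) = 137.7 — over.
At y = 3.58 m: A R^(2/3) = 94.53 — close enough.

y_n = 3.58 m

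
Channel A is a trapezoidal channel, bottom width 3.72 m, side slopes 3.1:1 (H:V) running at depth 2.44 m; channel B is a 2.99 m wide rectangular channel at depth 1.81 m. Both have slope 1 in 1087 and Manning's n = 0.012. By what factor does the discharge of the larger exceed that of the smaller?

Channel A: With bottom width b = 3.72 m and side slope z = 3.1: A = (b + zy)y = (3.72 + 3.1×2.44)×2.44 = 27.53 m²; P = b + 2y√(1+z²) = 3.72 + 2×2.44×3.257 = 19.62 m. Hydraulic radius R = A/P = 27.53/19.62 = 1.404 m. Q_A = (1/0.012)·27.53·1.404^(2/3)·√0.00092 = 87.24 m³/s.
Channel B: Flow area A = b·y = 2.99 × 1.81 = 5.412 m². Wetted perimeter P = b + 2y = 2.99 + 2×1.81 = 6.61 m. Hydraulic radius R = A/P = 5.412/6.61 = 0.8187 m. Q_B = (1/0.012)·5.412·0.8187^(2/3)·√0.00092 = 11.97 m³/s.
The larger discharge is 87.24 m³/s and the smaller is 11.97 m³/s; the ratio is 7.29.

7.29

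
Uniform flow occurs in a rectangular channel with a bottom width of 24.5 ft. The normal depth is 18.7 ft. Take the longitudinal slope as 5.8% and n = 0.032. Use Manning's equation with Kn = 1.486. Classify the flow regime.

supercritical

Flow area A = b·y = 24.5 × 18.7 = 458.1 ft². Wetted perimeter P = b + 2y = 24.5 + 2×18.7 = 61.9 ft.
Hydraulic radius R = A/P = 458.1/61.9 = 7.401 ft.
V = (1.486/n) R^(2/3) √S = (1.486/0.032) × 7.401^(2/3) × √0.058 = 42.47 ft/s. Hydraulic depth D_h = A/T = 458.1/24.5 = 18.7 ft.
Froude number Fr = V/√(g·D_h) = 42.47/√(32.2×18.7) = 1.73, which is greater than 1, so the flow is supercritical.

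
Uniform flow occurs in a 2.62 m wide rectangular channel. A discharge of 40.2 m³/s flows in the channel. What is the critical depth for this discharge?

y_c = 2.88 m

For a rectangular channel, critical depth y_c = (q²/g)^(1/3) where q = Q/b = 40.2/2.62 = 15.34 m²/s.
So y_c = (15.34²/9.81)^(1/3) = 2.88 m.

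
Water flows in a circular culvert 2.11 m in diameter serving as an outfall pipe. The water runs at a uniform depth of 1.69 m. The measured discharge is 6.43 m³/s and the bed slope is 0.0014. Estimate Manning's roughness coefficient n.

n = 0.013

For a circular section of diameter D = 2.11 m at depth y = 1.69 m, the central angle is θ = 2 arccos(1 − 2y/D) = 4.433 rad. Then A = (D²/8)(θ − sin θ) = 3.002 m² and P = Dθ/2 = 4.677 m.
Hydraulic radius R = A/P = 3.002/4.677 = 0.6419 m.
Rearranging Manning's equation: n = (1/Q) A R^(2/3) S^(1/2) = (1/6.43) × 3.002 × 0.6419^(2/3) × √0.0014 = 0.013.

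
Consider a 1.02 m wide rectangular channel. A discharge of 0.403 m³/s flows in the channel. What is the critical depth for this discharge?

y_c = 0.252 m

For a rectangular channel, critical depth y_c = (q²/g)^(1/3) where q = Q/b = 0.403/1.02 = 0.3951 m²/s.
So y_c = (0.3951²/9.81)^(1/3) = 0.252 m.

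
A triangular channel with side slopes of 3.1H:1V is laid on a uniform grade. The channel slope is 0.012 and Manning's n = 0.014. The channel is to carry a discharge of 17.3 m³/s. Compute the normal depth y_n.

Manning's equation rearranged: A R^(2/3) = nQ / (1·√S) = 0.014 × 17.3 / (√0.012) = 2.211.
Trying y = 1.26 m: A R^(2/3) = 3.499 — over.
Trying y = 0.804 m: A R^(2/3) = 1.056 — short.
Trying y = 1.06 m: A R^(2/3) = 2.207 — close enough.

y_n = 1.06 m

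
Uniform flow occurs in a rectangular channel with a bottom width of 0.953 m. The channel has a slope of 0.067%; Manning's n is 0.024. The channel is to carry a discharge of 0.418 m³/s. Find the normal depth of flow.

y_n = 0.888 m

Manning's equation rearranged: A R^(2/3) = nQ / (1·√S) = 0.024 × 0.418 / (√0.00067) = 0.3876.
Trying y = 0.622 m: A R^(2/3) = 0.2475 — too small.
Trying y = 0.888 m: A R^(2/3) = 0.3877 — matches.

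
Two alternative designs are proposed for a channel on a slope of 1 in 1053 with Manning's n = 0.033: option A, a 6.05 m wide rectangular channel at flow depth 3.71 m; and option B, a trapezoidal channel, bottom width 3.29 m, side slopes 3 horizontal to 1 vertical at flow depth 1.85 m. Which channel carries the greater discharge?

channel A

Channel A: Flow area A = b·y = 6.05 × 3.71 = 22.45 m². Wetted perimeter P = b + 2y = 6.05 + 2×3.71 = 13.47 m. Hydraulic radius R = A/P = 22.45/13.47 = 1.666 m. Q_A = (1/0.033)·22.45·1.666^(2/3)·√0.0009497 = 29.46 m³/s.
Channel B: With bottom width b = 3.29 m and side slope z = 3: A = (b + zy)y = (3.29 + 3×1.85)×1.85 = 16.35 m²; P = b + 2y√(1+z²) = 3.29 + 2×1.85×3.162 = 14.99 m. Hydraulic radius R = A/P = 16.35/14.99 = 1.091 m. Q_B = (1/0.033)·16.35·1.091^(2/3)·√0.0009497 = 16.18 m³/s.
Q_A = 29.46 m³/s vs Q_B = 16.18 m³/s, so channel A carries more.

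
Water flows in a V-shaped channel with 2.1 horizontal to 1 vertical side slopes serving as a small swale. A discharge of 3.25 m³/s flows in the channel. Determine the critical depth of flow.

y_c = 0.866 m

At critical depth, Q² T / (g A³) = 1, i.e. A³/T = Q²/g = 3.25²/9.81 = 1.077.
Try y = 0.605 m: A³/T = 0.1787 — low.
Try y = 1.1 m: A³/T = 3.551 — high.
Try y = 0.866 m: A³/T = 1.074 — matches.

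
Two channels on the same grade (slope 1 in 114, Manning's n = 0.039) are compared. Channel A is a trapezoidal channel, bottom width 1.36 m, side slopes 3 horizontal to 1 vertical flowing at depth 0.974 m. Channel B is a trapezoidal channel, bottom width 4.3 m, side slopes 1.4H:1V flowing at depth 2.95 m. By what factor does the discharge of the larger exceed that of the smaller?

12.7

Channel A: With bottom width b = 1.36 m and side slope z = 3: A = (b + zy)y = (1.36 + 3×0.974)×0.974 = 4.171 m²; P = b + 2y√(1+z²) = 1.36 + 2×0.974×3.162 = 7.52 m. Hydraulic radius R = A/P = 4.171/7.52 = 0.5546 m. Q_A = (1/0.039)·4.171·0.5546^(2/3)·√0.008772 = 6.761 m³/s.
Channel B: With bottom width b = 4.3 m and side slope z = 1.4: A = (b + zy)y = (4.3 + 1.4×2.95)×2.95 = 24.87 m²; P = b + 2y√(1+z²) = 4.3 + 2×2.95×1.72 = 14.45 m. Hydraulic radius R = A/P = 24.87/14.45 = 1.721 m. Q_B = (1/0.039)·24.87·1.721^(2/3)·√0.008772 = 85.76 m³/s.
The larger discharge is 85.76 m³/s and the smaller is 6.761 m³/s; the ratio is 12.7.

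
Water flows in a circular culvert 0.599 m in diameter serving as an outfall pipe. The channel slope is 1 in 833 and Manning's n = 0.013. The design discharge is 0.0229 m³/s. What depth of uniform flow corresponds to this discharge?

Manning's equation rearranged: A R^(2/3) = nQ / (1·√S) = 0.013 × 0.0229 / (√0.0012) = 0.008592.
Trying y = 0.101 m: A R^(2/3) = 0.004914 — too small.
Trying y = 0.154 m: A R^(2/3) = 0.01151 — too large.
Trying y = 0.133 m: A R^(2/3) = 0.008592 — matches.

y_n = 0.133 m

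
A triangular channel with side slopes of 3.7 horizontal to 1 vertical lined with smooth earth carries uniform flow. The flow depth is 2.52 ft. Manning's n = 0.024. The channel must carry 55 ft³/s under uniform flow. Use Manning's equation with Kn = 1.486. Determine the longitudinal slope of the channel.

For a triangular section with side slope z = 3.7: A = zy² = 3.7×2.52² = 23.5 ft²; P = 2y√(1+z²) = 2×2.52×3.833 = 19.32 ft.
Hydraulic radius R = A/P = 23.5/19.32 = 1.216 ft.
From Manning's equation, S = [nQ / (1.486 A R^(2/3))]² = [0.024 × 55 / (1.486 × 23.5 × 1.216^(2/3))]² = 0.0011.

S = 0.0011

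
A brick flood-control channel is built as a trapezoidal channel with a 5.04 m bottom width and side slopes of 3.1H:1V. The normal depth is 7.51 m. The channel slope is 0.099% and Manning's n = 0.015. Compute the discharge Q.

With bottom width b = 5.04 m and side slope z = 3.1: A = (b + zy)y = (5.04 + 3.1×7.51)×7.51 = 212.7 m²; P = b + 2y√(1+z²) = 5.04 + 2×7.51×3.257 = 53.96 m.
Hydraulic radius R = A/P = 212.7/53.96 = 3.941 m.
Manning's equation: Q = (1/n) A R^(2/3) S^(1/2) = (1/0.015) × 212.7 × 3.941^(2/3) × 0.00099^(1/2) = 1110 m³/s.

Q = 1110 m³/s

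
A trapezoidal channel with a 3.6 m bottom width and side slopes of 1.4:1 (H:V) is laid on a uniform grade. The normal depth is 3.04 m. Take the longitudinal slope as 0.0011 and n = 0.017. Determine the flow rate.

Q = 66.3 m³/s

With bottom width b = 3.6 m and side slope z = 1.4: A = (b + zy)y = (3.6 + 1.4×3.04)×3.04 = 23.88 m²; P = b + 2y√(1+z²) = 3.6 + 2×3.04×1.72 = 14.06 m.
Hydraulic radius R = A/P = 23.88/14.06 = 1.699 m.
Manning's equation: Q = (1/n) A R^(2/3) S^(1/2) = (1/0.017) × 23.88 × 1.699^(2/3) × 0.0011^(1/2) = 66.3 m³/s.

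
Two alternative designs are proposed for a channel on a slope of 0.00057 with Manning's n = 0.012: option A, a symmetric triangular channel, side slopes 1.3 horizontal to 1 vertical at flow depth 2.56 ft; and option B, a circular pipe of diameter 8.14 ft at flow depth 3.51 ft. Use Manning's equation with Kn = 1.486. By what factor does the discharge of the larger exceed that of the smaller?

Channel A: For a triangular section with side slope z = 1.3: A = zy² = 1.3×2.56² = 8.52 ft²; P = 2y√(1+z²) = 2×2.56×1.64 = 8.397 ft. Hydraulic radius R = A/P = 8.52/8.397 = 1.015 ft. Q_A = (1.486/0.012)·8.52·1.015^(2/3)·√0.00057 = 25.43 ft³/s.
Channel B: For a circular section of diameter D = 8.14 ft at depth y = 3.51 ft, the central angle is θ = 2 arccos(1 − 2y/D) = 2.866 rad. Then A = (D²/8)(θ − sin θ) = 21.48 ft² and P = Dθ/2 = 11.66 ft. Hydraulic radius R = A/P = 21.48/11.66 = 1.841 ft. Q_B = (1.486/0.012)·21.48·1.841^(2/3)·√0.00057 = 95.39 ft³/s.
The larger discharge is 95.39 ft³/s and the smaller is 25.43 ft³/s; the ratio is 3.75.

3.75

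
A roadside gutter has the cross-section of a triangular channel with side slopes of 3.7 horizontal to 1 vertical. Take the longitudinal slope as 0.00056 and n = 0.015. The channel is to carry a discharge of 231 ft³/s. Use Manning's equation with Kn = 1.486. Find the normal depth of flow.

Manning's equation rearranged: A R^(2/3) = nQ / (1.486·√S) = 0.015 × 231 / (1.486 × √0.00056) = 98.53.
Trying y = 3.46 ft: A R^(2/3) = 62.35 — short.
Trying y = 4.99 ft: A R^(2/3) = 165.5 — over.
Trying y = 4.11 ft: A R^(2/3) = 98.68 — close enough.

y_n = 4.11 ft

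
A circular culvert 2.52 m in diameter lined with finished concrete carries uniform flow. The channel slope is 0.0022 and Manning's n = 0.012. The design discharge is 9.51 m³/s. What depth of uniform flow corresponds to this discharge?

Manning's equation rearranged: A R^(2/3) = nQ / (1·√S) = 0.012 × 9.51 / (√0.0022) = 2.433.
At y = 1.88 m: A R^(2/3) = 3.322 — high.
At y = 1.26 m: A R^(2/3) = 1.833 — low.
At y = 1.5 m: A R^(2/3) = 2.433 — matches.

y_n = 1.5 m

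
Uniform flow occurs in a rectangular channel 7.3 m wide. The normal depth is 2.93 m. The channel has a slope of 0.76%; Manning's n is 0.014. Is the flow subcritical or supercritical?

supercritical

Flow area A = b·y = 7.3 × 2.93 = 21.39 m². Wetted perimeter P = b + 2y = 7.3 + 2×2.93 = 13.16 m.
Hydraulic radius R = A/P = 21.39/13.16 = 1.625 m.
V = (1/n) R^(2/3) √S = (1/0.014) × 1.625^(2/3) × √0.0076 = 8.608 m/s. Hydraulic depth D_h = A/T = 21.39/7.3 = 2.93 m.
Froude number Fr = V/√(g·D_h) = 8.608/√(9.81×2.93) = 1.61, which is greater than 1, so the flow is supercritical.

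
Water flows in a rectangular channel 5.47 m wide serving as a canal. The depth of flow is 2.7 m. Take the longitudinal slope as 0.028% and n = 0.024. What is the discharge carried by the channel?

Q = 12.6 m³/s

Flow area A = b·y = 5.47 × 2.7 = 14.77 m². Wetted perimeter P = b + 2y = 5.47 + 2×2.7 = 10.87 m.
Hydraulic radius R = A/P = 14.77/10.87 = 1.359 m.
Manning's equation: Q = (1/n) A R^(2/3) S^(1/2) = (1/0.024) × 14.77 × 1.359^(2/3) × 0.00028^(1/2) = 12.6 m³/s.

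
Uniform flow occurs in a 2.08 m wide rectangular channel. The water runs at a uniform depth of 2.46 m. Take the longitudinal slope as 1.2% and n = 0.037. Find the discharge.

Q = 12.3 m³/s

Flow area A = b·y = 2.08 × 2.46 = 5.117 m². Wetted perimeter P = b + 2y = 2.08 + 2×2.46 = 7 m.
Hydraulic radius R = A/P = 5.117/7 = 0.731 m.
Manning's equation: Q = (1/n) A R^(2/3) S^(1/2) = (1/0.037) × 5.117 × 0.731^(2/3) × 0.012^(1/2) = 12.3 m³/s.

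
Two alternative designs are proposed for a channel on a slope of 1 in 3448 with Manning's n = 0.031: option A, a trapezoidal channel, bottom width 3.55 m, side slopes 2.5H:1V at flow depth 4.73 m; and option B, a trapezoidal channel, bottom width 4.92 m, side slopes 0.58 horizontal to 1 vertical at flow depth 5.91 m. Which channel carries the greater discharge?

Channel A: With bottom width b = 3.55 m and side slope z = 2.5: A = (b + zy)y = (3.55 + 2.5×4.73)×4.73 = 72.72 m²; P = b + 2y√(1+z²) = 3.55 + 2×4.73×2.693 = 29.02 m. Hydraulic radius R = A/P = 72.72/29.02 = 2.506 m. Q_A = (1/0.031)·72.72·2.506^(2/3)·√0.00029 = 73.71 m³/s.
Channel B: With bottom width b = 4.92 m and side slope z = 0.58: A = (b + zy)y = (4.92 + 0.58×5.91)×5.91 = 49.34 m²; P = b + 2y√(1+z²) = 4.92 + 2×5.91×1.156 = 18.58 m. Hydraulic radius R = A/P = 49.34/18.58 = 2.655 m. Q_B = (1/0.031)·49.34·2.655^(2/3)·√0.00029 = 51.96 m³/s.
Q_A = 73.71 m³/s vs Q_B = 51.96 m³/s, so channel A carries more.

channel A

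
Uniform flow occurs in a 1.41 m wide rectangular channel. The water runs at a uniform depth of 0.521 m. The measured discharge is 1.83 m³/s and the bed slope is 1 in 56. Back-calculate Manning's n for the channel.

n = 0.024

Flow area A = b·y = 1.41 × 0.521 = 0.7346 m². Wetted perimeter P = b + 2y = 1.41 + 2×0.521 = 2.452 m.
Hydraulic radius R = A/P = 0.7346/2.452 = 0.2996 m.
Rearranging Manning's equation: n = (1/Q) A R^(2/3) S^(1/2) = (1/1.83) × 0.7346 × 0.2996^(2/3) × √0.01786 = 0.024.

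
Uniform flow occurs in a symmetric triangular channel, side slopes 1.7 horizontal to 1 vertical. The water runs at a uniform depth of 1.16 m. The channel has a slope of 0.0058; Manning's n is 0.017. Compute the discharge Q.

For a triangular section with side slope z = 1.7: A = zy² = 1.7×1.16² = 2.288 m²; P = 2y√(1+z²) = 2×1.16×1.972 = 4.576 m.
Hydraulic radius R = A/P = 2.288/4.576 = 0.4999 m.
Manning's equation: Q = (1/n) A R^(2/3) S^(1/2) = (1/0.017) × 2.288 × 0.4999^(2/3) × 0.0058^(1/2) = 6.46 m³/s.

Q = 6.46 m³/s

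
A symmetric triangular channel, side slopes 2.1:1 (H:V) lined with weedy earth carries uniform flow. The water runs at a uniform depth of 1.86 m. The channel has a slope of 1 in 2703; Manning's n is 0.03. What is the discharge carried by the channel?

For a triangular section with side slope z = 2.1: A = zy² = 2.1×1.86² = 7.265 m²; P = 2y√(1+z²) = 2×1.86×2.326 = 8.652 m.
Hydraulic radius R = A/P = 7.265/8.652 = 0.8397 m.
Manning's equation: Q = (1/n) A R^(2/3) S^(1/2) = (1/0.03) × 7.265 × 0.8397^(2/3) × 0.00037^(1/2) = 4.15 m³/s.

Q = 4.15 m³/s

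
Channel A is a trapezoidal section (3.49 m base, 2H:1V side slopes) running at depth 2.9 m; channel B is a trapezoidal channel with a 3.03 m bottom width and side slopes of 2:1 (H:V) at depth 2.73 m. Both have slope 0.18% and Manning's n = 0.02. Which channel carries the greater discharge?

channel A

Channel A: With bottom width b = 3.49 m and side slope z = 2: A = (b + zy)y = (3.49 + 2×2.9)×2.9 = 26.94 m²; P = b + 2y√(1+z²) = 3.49 + 2×2.9×2.236 = 16.46 m. Hydraulic radius R = A/P = 26.94/16.46 = 1.637 m. Q_A = (1/0.02)·26.94·1.637^(2/3)·√0.0018 = 79.38 m³/s.
Channel B: With bottom width b = 3.03 m and side slope z = 2: A = (b + zy)y = (3.03 + 2×2.73)×2.73 = 23.18 m²; P = b + 2y√(1+z²) = 3.03 + 2×2.73×2.236 = 15.24 m. Hydraulic radius R = A/P = 23.18/15.24 = 1.521 m. Q_B = (1/0.02)·23.18·1.521^(2/3)·√0.0018 = 65.03 m³/s.
Q_A = 79.38 m³/s vs Q_B = 65.03 m³/s, so channel A carries more.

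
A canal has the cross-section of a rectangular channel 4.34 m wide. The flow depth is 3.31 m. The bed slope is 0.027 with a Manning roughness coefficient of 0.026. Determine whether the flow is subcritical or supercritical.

supercritical

Flow area A = b·y = 4.34 × 3.31 = 14.37 m². Wetted perimeter P = b + 2y = 4.34 + 2×3.31 = 10.96 m.
Hydraulic radius R = A/P = 14.37/10.96 = 1.311 m.
V = (1/n) R^(2/3) √S = (1/0.026) × 1.311^(2/3) × √0.027 = 7.569 m/s. Hydraulic depth D_h = A/T = 14.37/4.34 = 3.31 m.
Froude number Fr = V/√(g·D_h) = 7.569/√(9.81×3.31) = 1.33, which is greater than 1, so the flow is supercritical.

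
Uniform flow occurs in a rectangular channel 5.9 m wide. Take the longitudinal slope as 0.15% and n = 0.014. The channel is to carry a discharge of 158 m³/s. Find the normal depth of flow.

y_n = 6.12 m

Manning's equation rearranged: A R^(2/3) = nQ / (1·√S) = 0.014 × 158 / (√0.0015) = 57.11.
Trying y = 7.69 m: A R^(2/3) = 75.16 — over.
Trying y = 6.12 m: A R^(2/3) = 57.14 — matches.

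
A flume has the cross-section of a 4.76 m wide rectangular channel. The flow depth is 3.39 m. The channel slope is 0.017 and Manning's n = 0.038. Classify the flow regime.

Flow area A = b·y = 4.76 × 3.39 = 16.14 m². Wetted perimeter P = b + 2y = 4.76 + 2×3.39 = 11.54 m.
Hydraulic radius R = A/P = 16.14/11.54 = 1.398 m.
V = (1/n) R^(2/3) √S = (1/0.038) × 1.398^(2/3) × √0.017 = 4.291 m/s. Hydraulic depth D_h = A/T = 16.14/4.76 = 3.39 m.
Froude number Fr = V/√(g·D_h) = 4.291/√(9.81×3.39) = 0.744, which is less than 1, so the flow is subcritical.

subcritical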